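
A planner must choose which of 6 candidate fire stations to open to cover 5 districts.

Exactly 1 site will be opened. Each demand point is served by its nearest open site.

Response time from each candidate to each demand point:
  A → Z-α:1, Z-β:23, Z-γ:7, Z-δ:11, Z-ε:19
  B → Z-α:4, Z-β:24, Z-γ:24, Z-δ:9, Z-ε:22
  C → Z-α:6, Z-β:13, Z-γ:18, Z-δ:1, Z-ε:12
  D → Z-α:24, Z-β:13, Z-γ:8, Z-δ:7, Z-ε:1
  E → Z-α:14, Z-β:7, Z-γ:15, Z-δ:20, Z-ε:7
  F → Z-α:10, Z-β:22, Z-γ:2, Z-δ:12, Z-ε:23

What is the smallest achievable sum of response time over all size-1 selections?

Open {C}.
  Z-α→C 6, Z-β→C 13, Z-γ→C 18, Z-δ→C 1, Z-ε→C 12  ⇒ total 50.
Compare {D}: total 53.
Compare {A}: total 61.
No size-1 selection does better; minimum is 50.

50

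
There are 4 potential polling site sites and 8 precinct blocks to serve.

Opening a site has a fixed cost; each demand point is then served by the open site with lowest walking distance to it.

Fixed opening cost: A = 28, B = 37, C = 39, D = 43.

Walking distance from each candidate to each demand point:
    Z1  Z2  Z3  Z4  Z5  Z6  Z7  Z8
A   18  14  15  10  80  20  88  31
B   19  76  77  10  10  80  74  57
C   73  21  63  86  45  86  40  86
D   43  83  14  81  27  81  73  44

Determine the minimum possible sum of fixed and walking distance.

257

Open {A, B}: assign each demand point to its cheapest open site.
  Z1→A 18, Z2→A 14, Z3→A 15, Z4→A 10, Z5→B 10, Z6→A 20, Z7→B 74, Z8→A 31
  walking distance 192, fixed 65 → total 257.
Compare {A, C}: walking distance 193 + fixed 67 = 260.
Compare {A, B, C}: walking distance 158 + fixed 104 = 262.
Compare {A, D}: walking distance 207 + fixed 71 = 278.
All other subsets cost ≥ 260. Minimum total cost: 257.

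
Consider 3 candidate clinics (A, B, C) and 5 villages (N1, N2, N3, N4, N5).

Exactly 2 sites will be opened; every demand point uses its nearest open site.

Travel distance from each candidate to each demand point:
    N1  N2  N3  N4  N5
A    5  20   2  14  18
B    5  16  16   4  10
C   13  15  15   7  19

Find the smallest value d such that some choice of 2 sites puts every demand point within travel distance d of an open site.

Open {B, C}.
  Farthest demand point is N2 at travel distance 15 (to C); all others are ≤ 15.
With {A, B} the worst case is 16.
With {A, C} the worst case is 18.
No size-2 selection achieves below 15.

15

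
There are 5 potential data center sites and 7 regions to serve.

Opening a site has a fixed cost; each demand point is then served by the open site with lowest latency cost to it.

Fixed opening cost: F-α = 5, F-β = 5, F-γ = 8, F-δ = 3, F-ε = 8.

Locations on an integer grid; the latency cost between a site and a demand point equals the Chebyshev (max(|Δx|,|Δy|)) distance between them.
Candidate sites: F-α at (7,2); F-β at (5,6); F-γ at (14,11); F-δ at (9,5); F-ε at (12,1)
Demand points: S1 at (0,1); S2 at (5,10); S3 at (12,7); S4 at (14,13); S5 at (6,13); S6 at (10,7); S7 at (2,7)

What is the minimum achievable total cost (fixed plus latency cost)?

40

Open {F-β, F-δ}: assign each demand point to its cheapest open site.
  S1→F-β 5, S2→F-β 4, S3→F-δ 3, S4→F-δ 8, S5→F-β 7, S6→F-δ 2, S7→F-β 3
  latency cost 32, fixed 8 → total 40.
Compare {F-β, F-γ}: latency cost 29 + fixed 13 = 42.
Compare {F-β, F-γ, F-δ}: latency cost 26 + fixed 16 = 42.
Compare {F-β}: latency cost 40 + fixed 5 = 45.
All other subsets cost ≥ 42. Minimum total cost: 40.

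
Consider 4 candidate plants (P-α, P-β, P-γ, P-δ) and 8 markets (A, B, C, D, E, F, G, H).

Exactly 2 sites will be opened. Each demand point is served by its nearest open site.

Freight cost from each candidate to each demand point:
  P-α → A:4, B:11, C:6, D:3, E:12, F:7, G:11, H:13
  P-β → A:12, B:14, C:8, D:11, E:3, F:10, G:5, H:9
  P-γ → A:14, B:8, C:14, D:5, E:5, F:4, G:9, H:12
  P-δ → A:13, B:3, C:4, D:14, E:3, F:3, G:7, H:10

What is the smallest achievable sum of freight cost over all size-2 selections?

Open {P-α, P-δ}.
  A→P-α 4, B→P-δ 3, C→P-δ 4, D→P-α 3, E→P-δ 3, F→P-δ 3, G→P-δ 7, H→P-δ 10  ⇒ total 37.
Compare {P-α, P-β}: total 48.
Compare {P-γ, P-δ}: total 48.
No size-2 selection does better; minimum is 37.

37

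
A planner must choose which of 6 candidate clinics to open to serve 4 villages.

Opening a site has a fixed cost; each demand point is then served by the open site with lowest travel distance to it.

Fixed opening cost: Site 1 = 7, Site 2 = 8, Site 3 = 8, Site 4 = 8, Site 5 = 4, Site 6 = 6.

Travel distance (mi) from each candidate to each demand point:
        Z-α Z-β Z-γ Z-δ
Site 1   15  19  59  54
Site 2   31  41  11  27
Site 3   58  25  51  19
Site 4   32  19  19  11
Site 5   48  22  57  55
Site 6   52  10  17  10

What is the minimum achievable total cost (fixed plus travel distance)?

Open {Site 1, Site 6}: assign each demand point to its cheapest open site.
  Z-α→Site 1 15, Z-β→Site 6 10, Z-γ→Site 6 17, Z-δ→Site 6 10
  travel distance 52, fixed 13 → total 65.
Compare {Site 1, Site 2, Site 6}: travel distance 46 + fixed 21 = 67.
Compare {Site 1, Site 5, Site 6}: travel distance 52 + fixed 17 = 69.
Compare {Site 1, Site 2, Site 5, Site 6}: travel distance 46 + fixed 25 = 71.
All other subsets cost ≥ 67. Minimum total cost: 65.

65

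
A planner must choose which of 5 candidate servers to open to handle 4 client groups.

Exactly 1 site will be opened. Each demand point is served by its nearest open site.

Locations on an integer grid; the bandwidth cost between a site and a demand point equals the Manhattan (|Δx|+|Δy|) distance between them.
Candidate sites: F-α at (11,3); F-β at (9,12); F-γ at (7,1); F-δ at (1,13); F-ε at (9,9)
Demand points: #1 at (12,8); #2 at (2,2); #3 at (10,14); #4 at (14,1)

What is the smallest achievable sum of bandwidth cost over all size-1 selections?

33

Open {F-α}.
  #1→F-α 6, #2→F-α 10, #3→F-α 12, #4→F-α 5  ⇒ total 33.
Compare {F-ε}: total 37.
Compare {F-γ}: total 41.
No size-1 selection does better; minimum is 33.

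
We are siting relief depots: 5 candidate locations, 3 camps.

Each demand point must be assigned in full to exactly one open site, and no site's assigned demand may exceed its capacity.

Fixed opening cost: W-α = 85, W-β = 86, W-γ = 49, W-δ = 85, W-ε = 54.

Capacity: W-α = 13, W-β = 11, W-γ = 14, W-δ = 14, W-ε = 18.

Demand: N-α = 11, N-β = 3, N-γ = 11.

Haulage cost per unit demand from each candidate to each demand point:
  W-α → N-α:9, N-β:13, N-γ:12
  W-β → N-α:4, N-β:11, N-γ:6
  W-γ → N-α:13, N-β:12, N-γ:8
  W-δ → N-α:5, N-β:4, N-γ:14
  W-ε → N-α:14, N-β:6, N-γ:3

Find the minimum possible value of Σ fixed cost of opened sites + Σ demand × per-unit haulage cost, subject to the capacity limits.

Open {W-β, W-ε}; cheapest assignment that respects the capacities:
  W-β (cap 11, load 11): N-α — cost 11×4 = 44
  W-ε (cap 18, load 14): N-β, N-γ — cost 3×6 + 11×3 = 51
  Shipping 95, fixed 140 → total 235.
  Any other capacity-feasible assignment to {W-β, W-ε} ships for at least 95.
Compare {W-δ, W-ε}: its best feasible assignment gives total 239.
Compare {W-β, W-γ, W-ε}: its best feasible assignment gives total 284.
Every other set of open sites that can feasibly serve all demand totals ≥ 239 even under its best assignment. Minimum: 235.

235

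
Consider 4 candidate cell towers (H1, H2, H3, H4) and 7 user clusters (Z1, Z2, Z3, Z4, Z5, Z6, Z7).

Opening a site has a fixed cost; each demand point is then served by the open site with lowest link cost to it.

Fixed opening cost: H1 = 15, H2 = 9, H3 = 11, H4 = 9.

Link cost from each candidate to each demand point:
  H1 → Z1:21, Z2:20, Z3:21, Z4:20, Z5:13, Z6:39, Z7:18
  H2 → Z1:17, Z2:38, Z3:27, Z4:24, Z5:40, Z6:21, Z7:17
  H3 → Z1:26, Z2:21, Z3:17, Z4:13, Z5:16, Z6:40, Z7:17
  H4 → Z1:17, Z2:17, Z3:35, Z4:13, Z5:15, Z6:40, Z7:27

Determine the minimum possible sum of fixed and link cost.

Open {H2, H3}: assign each demand point to its cheapest open site.
  Z1→H2 17, Z2→H3 21, Z3→H3 17, Z4→H3 13, Z5→H3 16, Z6→H2 21, Z7→H2 17
  link cost 122, fixed 20 → total 142.
Compare {H2, H4}: link cost 127 + fixed 18 = 145.
Compare {H2, H3, H4}: link cost 117 + fixed 29 = 146.
Compare {H1, H2, H4}: link cost 119 + fixed 33 = 152.
All other subsets cost ≥ 145. Minimum total cost: 142.

142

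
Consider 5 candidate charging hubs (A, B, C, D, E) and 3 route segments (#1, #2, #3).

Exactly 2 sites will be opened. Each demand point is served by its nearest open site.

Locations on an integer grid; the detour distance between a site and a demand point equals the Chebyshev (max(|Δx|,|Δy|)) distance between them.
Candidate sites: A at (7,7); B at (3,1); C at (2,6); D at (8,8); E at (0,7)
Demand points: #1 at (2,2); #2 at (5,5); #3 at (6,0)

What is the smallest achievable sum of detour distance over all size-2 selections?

6

Open {A, B}.
  #1→B 1, #2→A 2, #3→B 3  ⇒ total 6.
Compare {B, C}: total 7.
Compare {B, D}: total 7.
No size-2 selection does better; minimum is 6.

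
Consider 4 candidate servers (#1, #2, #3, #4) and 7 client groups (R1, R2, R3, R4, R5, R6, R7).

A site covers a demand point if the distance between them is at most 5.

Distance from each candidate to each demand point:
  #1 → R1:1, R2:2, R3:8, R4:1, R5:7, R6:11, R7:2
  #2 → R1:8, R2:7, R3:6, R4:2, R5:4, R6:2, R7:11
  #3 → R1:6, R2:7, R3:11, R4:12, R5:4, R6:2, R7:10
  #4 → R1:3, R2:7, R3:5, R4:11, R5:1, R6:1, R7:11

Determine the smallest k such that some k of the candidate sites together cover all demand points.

Coverage sets (demand points within 5 of each site):
  #1: {R1, R2, R4, R7}
  #2: {R4, R5, R6}
  #3: {R5, R6}
  #4: {R1, R3, R5, R6}
No single site covers all 7 demand points.
But {#1, #4} covers everything, so the minimum is 2.

2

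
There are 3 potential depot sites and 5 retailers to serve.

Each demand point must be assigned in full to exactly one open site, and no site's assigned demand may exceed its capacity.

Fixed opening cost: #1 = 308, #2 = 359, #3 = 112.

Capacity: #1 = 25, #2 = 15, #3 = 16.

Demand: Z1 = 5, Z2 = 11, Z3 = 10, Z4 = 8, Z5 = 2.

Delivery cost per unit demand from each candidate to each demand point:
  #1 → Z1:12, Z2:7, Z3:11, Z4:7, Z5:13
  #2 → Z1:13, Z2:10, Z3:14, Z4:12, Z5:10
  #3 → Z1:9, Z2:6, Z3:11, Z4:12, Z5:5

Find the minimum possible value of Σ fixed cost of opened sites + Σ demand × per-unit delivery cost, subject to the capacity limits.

Open {#1, #3}; cheapest assignment that respects the capacities:
  #1 (cap 25, load 23): Z1, Z3, Z4 — cost 5×12 + 10×11 + 8×7 = 226
  #3 (cap 16, load 13): Z2, Z5 — cost 11×6 + 2×5 = 76
  Shipping 302, fixed 420 → total 722.
  Any other capacity-feasible assignment to {#1, #3} ships for at least 302.
Compare {#1, #2}: its best feasible assignment gives total 1020.
Compare {#1, #2, #3}: its best feasible assignment gives total 1076.
Every other set of open sites that can feasibly serve all demand totals ≥ 1020 even under its best assignment. Minimum: 722.

722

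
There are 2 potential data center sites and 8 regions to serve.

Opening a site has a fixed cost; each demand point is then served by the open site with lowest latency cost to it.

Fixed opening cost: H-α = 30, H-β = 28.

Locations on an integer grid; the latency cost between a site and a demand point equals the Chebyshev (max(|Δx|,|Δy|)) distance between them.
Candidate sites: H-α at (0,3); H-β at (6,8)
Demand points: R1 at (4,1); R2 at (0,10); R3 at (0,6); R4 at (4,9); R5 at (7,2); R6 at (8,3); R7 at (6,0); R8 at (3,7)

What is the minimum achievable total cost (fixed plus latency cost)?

71

Open {H-β}: assign each demand point to its cheapest open site.
  R1→H-β 7, R2→H-β 6, R3→H-β 6, R4→H-β 2, R5→H-β 6, R6→H-β 5, R7→H-β 8, R8→H-β 3
  latency cost 43, fixed 28 → total 71.
Compare {H-α}: latency cost 45 + fixed 30 = 75.
Compare {H-α, H-β}: latency cost 35 + fixed 58 = 93.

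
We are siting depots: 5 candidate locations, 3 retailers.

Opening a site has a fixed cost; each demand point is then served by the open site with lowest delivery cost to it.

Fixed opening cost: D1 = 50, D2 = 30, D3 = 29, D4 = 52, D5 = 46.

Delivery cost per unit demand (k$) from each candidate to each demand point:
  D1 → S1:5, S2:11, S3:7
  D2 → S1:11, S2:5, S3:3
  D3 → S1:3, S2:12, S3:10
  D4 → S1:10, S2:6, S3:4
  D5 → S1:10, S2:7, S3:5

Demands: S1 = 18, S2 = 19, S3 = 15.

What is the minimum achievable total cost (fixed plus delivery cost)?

253

Open {D2, D3}: assign each demand point to its cheapest open site.
  S1→D3 18×3=54, S2→D2 19×5=95, S3→D2 15×3=45
  delivery cost 194, fixed 59 → total 253.
Compare {D2, D3, D5}: delivery cost 194 + fixed 105 = 299.
Compare {D1, D2, D3}: delivery cost 194 + fixed 109 = 303.
Compare {D2, D3, D4}: delivery cost 194 + fixed 111 = 305.
All other subsets cost ≥ 299. Minimum total cost: 253.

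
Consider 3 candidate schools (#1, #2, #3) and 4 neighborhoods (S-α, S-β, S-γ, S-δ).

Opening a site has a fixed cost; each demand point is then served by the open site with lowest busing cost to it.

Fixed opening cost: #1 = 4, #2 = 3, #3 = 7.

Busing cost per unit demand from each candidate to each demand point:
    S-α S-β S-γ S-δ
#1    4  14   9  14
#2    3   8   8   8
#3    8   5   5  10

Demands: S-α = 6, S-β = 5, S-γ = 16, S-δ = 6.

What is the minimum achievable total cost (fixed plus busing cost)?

Open {#2, #3}: assign each demand point to its cheapest open site.
  S-α→#2 6×3=18, S-β→#3 5×5=25, S-γ→#3 16×5=80, S-δ→#2 6×8=48
  busing cost 171, fixed 10 → total 181.
Compare {#1, #2, #3}: busing cost 171 + fixed 14 = 185.
Compare {#1, #3}: busing cost 189 + fixed 11 = 200.
Compare {#3}: busing cost 213 + fixed 7 = 220.
All other subsets cost ≥ 185. Minimum total cost: 181.

181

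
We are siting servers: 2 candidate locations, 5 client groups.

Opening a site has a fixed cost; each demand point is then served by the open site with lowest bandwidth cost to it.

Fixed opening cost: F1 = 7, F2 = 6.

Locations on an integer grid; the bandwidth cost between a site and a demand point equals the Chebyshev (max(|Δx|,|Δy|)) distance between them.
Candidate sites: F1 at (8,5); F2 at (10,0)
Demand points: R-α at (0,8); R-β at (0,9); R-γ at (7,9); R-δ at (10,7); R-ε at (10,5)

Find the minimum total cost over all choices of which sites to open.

31

Open {F1}: assign each demand point to its cheapest open site.
  R-α→F1 8, R-β→F1 8, R-γ→F1 4, R-δ→F1 2, R-ε→F1 2
  bandwidth cost 24, fixed 7 → total 31.
Compare {F1, F2}: bandwidth cost 24 + fixed 13 = 37.
Compare {F2}: bandwidth cost 41 + fixed 6 = 47.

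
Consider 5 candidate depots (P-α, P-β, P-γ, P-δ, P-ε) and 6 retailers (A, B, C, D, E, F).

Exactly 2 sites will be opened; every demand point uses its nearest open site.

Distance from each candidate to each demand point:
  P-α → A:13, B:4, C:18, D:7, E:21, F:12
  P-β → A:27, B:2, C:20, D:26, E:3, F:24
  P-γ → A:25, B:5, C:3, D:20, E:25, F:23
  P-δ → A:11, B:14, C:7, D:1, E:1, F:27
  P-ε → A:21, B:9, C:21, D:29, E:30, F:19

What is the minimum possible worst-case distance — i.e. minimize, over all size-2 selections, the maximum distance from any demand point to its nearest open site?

12

Open {P-α, P-δ}.
  Farthest demand point is F at distance 12 (to P-α); all others are ≤ 12.
With {P-α, P-β} the worst case is 18.
With {P-δ, P-ε} the worst case is 19.
No size-2 selection achieves below 12.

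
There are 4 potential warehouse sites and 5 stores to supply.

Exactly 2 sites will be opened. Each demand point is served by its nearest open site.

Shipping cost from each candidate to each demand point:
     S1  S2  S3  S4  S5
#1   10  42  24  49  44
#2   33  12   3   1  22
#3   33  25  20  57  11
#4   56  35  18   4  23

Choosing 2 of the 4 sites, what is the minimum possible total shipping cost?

48

Open {#1, #2}.
  S1→#1 10, S2→#2 12, S3→#2 3, S4→#2 1, S5→#2 22  ⇒ total 48.
Compare {#2, #3}: total 60.
Compare {#2, #4}: total 71.
No size-2 selection does better; minimum is 48.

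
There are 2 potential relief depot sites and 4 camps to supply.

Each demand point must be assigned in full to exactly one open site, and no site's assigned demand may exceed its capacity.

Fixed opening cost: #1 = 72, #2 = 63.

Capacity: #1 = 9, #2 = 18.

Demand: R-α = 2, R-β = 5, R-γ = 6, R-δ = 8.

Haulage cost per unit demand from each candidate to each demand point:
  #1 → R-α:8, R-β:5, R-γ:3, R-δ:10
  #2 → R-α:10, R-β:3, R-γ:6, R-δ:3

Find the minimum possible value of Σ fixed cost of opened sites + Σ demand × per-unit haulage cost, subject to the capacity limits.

208

Open {#1, #2}; cheapest assignment that respects the capacities:
  #1 (cap 9, load 8): R-α, R-γ — cost 2×8 + 6×3 = 34
  #2 (cap 18, load 13): R-β, R-δ — cost 5×3 + 8×3 = 39
  Shipping 73, fixed 135 → total 208.
  Any other capacity-feasible assignment to {#1, #2} ships for at least 73.
Total demand is 21 and no other set of sites has combined capacity ≥ 21, so {#1, #2} is the only feasible choice of open sites. Minimum: 208.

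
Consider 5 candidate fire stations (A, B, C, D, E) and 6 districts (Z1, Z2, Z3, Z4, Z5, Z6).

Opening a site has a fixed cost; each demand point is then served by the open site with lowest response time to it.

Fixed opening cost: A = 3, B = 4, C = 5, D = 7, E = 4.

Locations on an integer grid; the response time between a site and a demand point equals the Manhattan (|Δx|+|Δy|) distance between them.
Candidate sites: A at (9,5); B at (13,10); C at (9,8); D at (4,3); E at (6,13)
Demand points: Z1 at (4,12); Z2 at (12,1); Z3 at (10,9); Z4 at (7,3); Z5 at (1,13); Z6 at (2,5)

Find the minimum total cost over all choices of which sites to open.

Open {A, E}: assign each demand point to its cheapest open site.
  Z1→E 3, Z2→A 7, Z3→A 5, Z4→A 4, Z5→E 5, Z6→A 7
  response time 31, fixed 7 → total 38.
Compare {A, C, E}: response time 28 + fixed 12 = 40.
Compare {A, B, E}: response time 30 + fixed 11 = 41.
Compare {A, D, E}: response time 27 + fixed 14 = 41.
All other subsets cost ≥ 40. Minimum total cost: 38.

38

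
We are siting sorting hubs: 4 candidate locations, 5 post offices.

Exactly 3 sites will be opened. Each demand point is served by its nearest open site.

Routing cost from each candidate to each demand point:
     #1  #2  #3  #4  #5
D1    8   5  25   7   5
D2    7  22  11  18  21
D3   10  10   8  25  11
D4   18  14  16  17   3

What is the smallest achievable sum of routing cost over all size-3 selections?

Open {D1, D3, D4}.
  #1→D1 8, #2→D1 5, #3→D3 8, #4→D1 7, #5→D4 3  ⇒ total 31.
Compare {D1, D2, D3}: total 32.
Compare {D1, D2, D4}: total 33.
No size-3 selection does better; minimum is 31.

31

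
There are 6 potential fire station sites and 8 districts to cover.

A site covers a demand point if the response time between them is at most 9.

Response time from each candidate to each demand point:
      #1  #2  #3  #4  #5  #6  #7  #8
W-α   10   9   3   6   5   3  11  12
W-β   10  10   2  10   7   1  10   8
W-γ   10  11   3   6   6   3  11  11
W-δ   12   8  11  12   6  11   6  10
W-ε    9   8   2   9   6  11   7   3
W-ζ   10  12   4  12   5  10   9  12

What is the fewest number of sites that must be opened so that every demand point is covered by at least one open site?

Coverage sets (demand points within 9 of each site):
  W-α: {#2, #3, #4, #5, #6}
  W-β: {#3, #5, #6, #8}
  W-γ: {#3, #4, #5, #6}
  W-δ: {#2, #5, #7}
  W-ε: {#1, #2, #3, #4, #5, #7, #8}
  W-ζ: {#3, #5, #7}
No single site covers all 8 demand points.
But {W-α, W-ε} covers everything, so the minimum is 2.

2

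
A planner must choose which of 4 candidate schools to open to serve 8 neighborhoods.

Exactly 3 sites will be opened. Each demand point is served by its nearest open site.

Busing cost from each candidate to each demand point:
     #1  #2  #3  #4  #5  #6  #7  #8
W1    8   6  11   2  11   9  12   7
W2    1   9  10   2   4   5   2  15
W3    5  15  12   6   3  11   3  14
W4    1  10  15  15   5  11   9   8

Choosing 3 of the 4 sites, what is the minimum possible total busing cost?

Open {W1, W2, W3}.
  #1→W2 1, #2→W1 6, #3→W2 10, #4→W1 2, #5→W3 3, #6→W2 5, #7→W2 2, #8→W1 7  ⇒ total 36.
Compare {W1, W2, W4}: total 37.
Compare {W2, W3, W4}: total 40.
No size-3 selection does better; minimum is 36.

36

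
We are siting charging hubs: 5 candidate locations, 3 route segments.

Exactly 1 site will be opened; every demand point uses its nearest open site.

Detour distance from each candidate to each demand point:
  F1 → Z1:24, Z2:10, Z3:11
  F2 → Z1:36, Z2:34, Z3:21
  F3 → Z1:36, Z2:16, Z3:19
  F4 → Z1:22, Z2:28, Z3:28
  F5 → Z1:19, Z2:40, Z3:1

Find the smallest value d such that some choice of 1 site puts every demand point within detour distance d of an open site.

Open {F1}.
  Farthest demand point is Z1 at detour distance 24 (to F1); all others are ≤ 24.
With {F4} the worst case is 28.
With {F2} the worst case is 36.
No size-1 selection achieves below 24.

24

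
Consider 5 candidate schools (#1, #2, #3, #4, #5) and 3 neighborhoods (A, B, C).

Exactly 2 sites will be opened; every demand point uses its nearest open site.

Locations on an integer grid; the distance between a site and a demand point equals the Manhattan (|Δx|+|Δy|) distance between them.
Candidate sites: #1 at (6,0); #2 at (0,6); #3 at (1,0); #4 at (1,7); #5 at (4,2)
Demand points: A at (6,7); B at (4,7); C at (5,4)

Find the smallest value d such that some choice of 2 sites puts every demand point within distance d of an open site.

Open {#1, #4}.
  Farthest demand point is A at distance 5 (to #4); all others are ≤ 5.
With {#4, #5} the worst case is 5.
With {#1, #2} the worst case is 7.
No size-2 selection achieves below 5.

5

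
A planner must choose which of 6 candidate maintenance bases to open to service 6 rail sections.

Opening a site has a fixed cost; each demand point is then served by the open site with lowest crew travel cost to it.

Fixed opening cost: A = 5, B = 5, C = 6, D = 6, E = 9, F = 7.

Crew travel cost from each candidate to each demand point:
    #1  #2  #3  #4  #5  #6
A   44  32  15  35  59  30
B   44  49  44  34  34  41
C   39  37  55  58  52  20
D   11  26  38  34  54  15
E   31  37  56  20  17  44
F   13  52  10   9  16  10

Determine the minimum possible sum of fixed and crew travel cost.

95

Open {D, F}: assign each demand point to its cheapest open site.
  #1→D 11, #2→D 26, #3→F 10, #4→F 9, #5→F 16, #6→F 10
  crew travel cost 82, fixed 13 → total 95.
Compare {A, D, F}: crew travel cost 82 + fixed 18 = 100.
Compare {B, D, F}: crew travel cost 82 + fixed 18 = 100.
Compare {C, D, F}: crew travel cost 82 + fixed 19 = 101.
All other subsets cost ≥ 100. Minimum total cost: 95.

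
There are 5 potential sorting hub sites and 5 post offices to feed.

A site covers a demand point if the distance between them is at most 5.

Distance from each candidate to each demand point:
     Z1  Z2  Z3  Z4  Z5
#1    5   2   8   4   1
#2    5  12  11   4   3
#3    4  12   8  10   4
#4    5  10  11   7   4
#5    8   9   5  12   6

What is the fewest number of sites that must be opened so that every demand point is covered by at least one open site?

Coverage sets (demand points within 5 of each site):
  #1: {Z1, Z2, Z4, Z5}
  #2: {Z1, Z4, Z5}
  #3: {Z1, Z5}
  #4: {Z1, Z5}
  #5: {Z3}
No single site covers all 5 demand points.
But {#1, #5} covers everything, so the minimum is 2.

2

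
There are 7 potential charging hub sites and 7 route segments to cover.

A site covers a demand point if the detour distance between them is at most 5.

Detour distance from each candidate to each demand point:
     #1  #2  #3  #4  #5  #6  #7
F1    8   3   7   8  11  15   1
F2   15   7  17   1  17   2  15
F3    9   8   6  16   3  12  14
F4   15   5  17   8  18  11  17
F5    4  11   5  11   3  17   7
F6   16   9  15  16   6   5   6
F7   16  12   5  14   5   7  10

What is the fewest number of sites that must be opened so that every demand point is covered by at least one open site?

3

Coverage sets (demand points within 5 of each site):
  F1: {#2, #7}
  F2: {#4, #6}
  F3: {#5}
  F4: {#2}
  F5: {#1, #3, #5}
  F6: {#6}
  F7: {#3, #5}
No 2 sites suffice: every size-2 union leaves at least one demand point uncovered.
But {F1, F2, F5} covers everything, so the minimum is 3.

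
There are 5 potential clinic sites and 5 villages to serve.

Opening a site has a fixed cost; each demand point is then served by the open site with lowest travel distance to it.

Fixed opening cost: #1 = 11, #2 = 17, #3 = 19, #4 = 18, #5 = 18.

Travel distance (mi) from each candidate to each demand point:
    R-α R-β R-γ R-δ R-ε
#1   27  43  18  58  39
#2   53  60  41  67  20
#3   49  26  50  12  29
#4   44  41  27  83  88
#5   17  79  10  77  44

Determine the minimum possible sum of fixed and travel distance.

Open {#3, #5}: assign each demand point to its cheapest open site.
  R-α→#5 17, R-β→#3 26, R-γ→#5 10, R-δ→#3 12, R-ε→#3 29
  travel distance 94, fixed 37 → total 131.
Compare {#2, #3, #5}: travel distance 85 + fixed 54 = 139.
Compare {#1, #3}: travel distance 112 + fixed 30 = 142.
Compare {#1, #3, #5}: travel distance 94 + fixed 48 = 142.
All other subsets cost ≥ 139. Minimum total cost: 131.

131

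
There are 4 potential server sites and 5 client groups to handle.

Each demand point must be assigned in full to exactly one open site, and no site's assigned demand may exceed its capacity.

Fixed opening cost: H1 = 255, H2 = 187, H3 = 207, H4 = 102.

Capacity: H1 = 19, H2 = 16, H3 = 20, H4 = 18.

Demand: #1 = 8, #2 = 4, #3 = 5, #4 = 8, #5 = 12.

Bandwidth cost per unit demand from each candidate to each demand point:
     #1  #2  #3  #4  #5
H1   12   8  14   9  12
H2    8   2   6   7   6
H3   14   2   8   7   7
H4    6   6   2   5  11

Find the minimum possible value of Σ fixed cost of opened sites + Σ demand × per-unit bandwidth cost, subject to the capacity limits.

Open {H3, H4}; cheapest assignment that respects the capacities:
  H3 (cap 20, load 20): #4, #5 — cost 8×7 + 12×7 = 140
  H4 (cap 18, load 17): #1, #2, #3 — cost 8×6 + 4×6 + 5×2 = 82
  Shipping 222, fixed 309 → total 531.
  Any other capacity-feasible assignment to {H3, H4} ships for at least 222.
Compare {H2, H3, H4}: its best feasible assignment gives total 690.
Compare {H1, H2, H4}: its best feasible assignment gives total 754.
Every other set of open sites that can feasibly serve all demand totals ≥ 690 even under its best assignment. Minimum: 531.

531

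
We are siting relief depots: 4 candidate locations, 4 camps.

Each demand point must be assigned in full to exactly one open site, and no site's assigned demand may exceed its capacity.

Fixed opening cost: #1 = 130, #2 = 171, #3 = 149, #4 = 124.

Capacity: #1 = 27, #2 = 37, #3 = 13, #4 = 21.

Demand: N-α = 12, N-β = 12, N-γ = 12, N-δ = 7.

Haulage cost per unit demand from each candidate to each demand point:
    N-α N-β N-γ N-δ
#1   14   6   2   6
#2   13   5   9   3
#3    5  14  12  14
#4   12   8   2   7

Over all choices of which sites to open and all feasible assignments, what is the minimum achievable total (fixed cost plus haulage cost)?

Open {#1, #4}; cheapest assignment that respects the capacities:
  #1 (cap 27, load 24): N-β, N-γ — cost 12×6 + 12×2 = 96
  #4 (cap 21, load 19): N-α, N-δ — cost 12×12 + 7×7 = 193
  Shipping 289, fixed 254 → total 543.
  Any other capacity-feasible assignment to {#1, #4} ships for at least 289.
Compare {#2, #4}: its best feasible assignment gives total 556.
Compare {#1, #2}: its best feasible assignment gives total 562.
Every other set of open sites that can feasibly serve all demand totals ≥ 556 even under its best assignment. Minimum: 543.

543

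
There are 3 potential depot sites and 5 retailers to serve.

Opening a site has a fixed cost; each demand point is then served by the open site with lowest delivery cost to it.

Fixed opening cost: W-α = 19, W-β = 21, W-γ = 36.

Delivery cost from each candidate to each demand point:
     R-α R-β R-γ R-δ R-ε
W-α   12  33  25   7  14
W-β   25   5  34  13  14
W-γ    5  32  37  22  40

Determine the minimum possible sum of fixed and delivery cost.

Open {W-α, W-β}: assign each demand point to its cheapest open site.
  R-α→W-α 12, R-β→W-β 5, R-γ→W-α 25, R-δ→W-α 7, R-ε→W-α 14
  delivery cost 63, fixed 40 → total 103.
Compare {W-α}: delivery cost 91 + fixed 19 = 110.
Compare {W-β}: delivery cost 91 + fixed 21 = 112.
Compare {W-β, W-γ}: delivery cost 71 + fixed 57 = 128.
All other subsets cost ≥ 110. Minimum total cost: 103.

103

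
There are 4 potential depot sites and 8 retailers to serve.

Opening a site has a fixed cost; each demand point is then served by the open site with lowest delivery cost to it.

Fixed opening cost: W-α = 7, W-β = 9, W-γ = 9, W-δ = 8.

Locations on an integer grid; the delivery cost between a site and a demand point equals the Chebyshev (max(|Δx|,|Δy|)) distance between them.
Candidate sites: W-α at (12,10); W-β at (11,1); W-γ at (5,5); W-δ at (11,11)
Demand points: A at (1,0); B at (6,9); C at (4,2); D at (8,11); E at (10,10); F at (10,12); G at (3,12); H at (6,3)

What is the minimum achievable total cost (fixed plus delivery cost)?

43

Open {W-γ, W-δ}: assign each demand point to its cheapest open site.
  A→W-γ 5, B→W-γ 4, C→W-γ 3, D→W-δ 3, E→W-δ 1, F→W-δ 1, G→W-γ 7, H→W-γ 2
  delivery cost 26, fixed 17 → total 43.
Compare {W-α, W-γ}: delivery cost 29 + fixed 16 = 45.
Compare {W-γ}: delivery cost 39 + fixed 9 = 48.
Compare {W-α, W-γ, W-δ}: delivery cost 26 + fixed 24 = 50.
All other subsets cost ≥ 45. Minimum total cost: 43.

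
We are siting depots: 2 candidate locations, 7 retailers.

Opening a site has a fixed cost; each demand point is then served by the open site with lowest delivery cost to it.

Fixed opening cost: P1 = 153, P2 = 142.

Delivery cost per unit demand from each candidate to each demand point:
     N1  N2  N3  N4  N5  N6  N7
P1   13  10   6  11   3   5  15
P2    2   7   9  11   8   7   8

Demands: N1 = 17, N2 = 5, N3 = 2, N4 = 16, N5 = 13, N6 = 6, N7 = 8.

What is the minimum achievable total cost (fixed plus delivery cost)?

Open {P2}: assign each demand point to its cheapest open site.
  N1→P2 17×2=34, N2→P2 5×7=35, N3→P2 2×9=18, N4→P2 16×11=176, N5→P2 13×8=104, N6→P2 6×7=42, N7→P2 8×8=64
  delivery cost 473, fixed 142 → total 615.
Compare {P1, P2}: delivery cost 390 + fixed 295 = 685.
Compare {P1}: delivery cost 648 + fixed 153 = 801.

615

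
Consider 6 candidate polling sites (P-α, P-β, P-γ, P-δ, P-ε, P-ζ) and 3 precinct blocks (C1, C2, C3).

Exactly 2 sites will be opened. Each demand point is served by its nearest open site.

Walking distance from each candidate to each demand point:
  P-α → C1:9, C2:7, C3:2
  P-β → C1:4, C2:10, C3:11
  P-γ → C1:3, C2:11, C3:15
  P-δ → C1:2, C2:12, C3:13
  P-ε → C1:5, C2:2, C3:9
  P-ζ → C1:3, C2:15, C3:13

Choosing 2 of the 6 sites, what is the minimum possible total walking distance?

9

Open {P-α, P-ε}.
  C1→P-ε 5, C2→P-ε 2, C3→P-α 2  ⇒ total 9.
Compare {P-α, P-δ}: total 11.
Compare {P-α, P-γ}: total 12.
No size-2 selection does better; minimum is 9.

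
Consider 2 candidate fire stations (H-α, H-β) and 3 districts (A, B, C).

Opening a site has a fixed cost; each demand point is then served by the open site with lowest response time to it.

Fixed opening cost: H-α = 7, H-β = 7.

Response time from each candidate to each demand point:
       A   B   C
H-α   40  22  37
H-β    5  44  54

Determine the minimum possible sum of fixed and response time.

78

Open {H-α, H-β}: assign each demand point to its cheapest open site.
  A→H-β 5, B→H-α 22, C→H-α 37
  response time 64, fixed 14 → total 78.
Compare {H-α}: response time 99 + fixed 7 = 106.
Compare {H-β}: response time 103 + fixed 7 = 110.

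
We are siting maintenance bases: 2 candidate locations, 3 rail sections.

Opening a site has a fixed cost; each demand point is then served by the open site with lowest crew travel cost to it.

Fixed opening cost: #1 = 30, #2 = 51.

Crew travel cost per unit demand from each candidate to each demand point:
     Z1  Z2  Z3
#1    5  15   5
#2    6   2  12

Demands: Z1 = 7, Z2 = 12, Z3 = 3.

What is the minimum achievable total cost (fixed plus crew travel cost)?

Open {#2}: assign each demand point to its cheapest open site.
  Z1→#2 7×6=42, Z2→#2 12×2=24, Z3→#2 3×12=36
  crew travel cost 102, fixed 51 → total 153.
Compare {#1, #2}: crew travel cost 74 + fixed 81 = 155.
Compare {#1}: crew travel cost 230 + fixed 30 = 260.

153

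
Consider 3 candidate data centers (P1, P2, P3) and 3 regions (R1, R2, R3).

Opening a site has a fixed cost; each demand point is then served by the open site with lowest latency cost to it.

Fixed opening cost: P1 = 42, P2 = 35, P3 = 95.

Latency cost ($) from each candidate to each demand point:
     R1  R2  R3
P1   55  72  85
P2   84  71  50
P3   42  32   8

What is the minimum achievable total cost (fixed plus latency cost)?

177

Open {P3}: assign each demand point to its cheapest open site.
  R1→P3 42, R2→P3 32, R3→P3 8
  latency cost 82, fixed 95 → total 177.
Compare {P2, P3}: latency cost 82 + fixed 130 = 212.
Compare {P1, P3}: latency cost 82 + fixed 137 = 219.
Compare {P2}: latency cost 205 + fixed 35 = 240.
All other subsets cost ≥ 212. Minimum total cost: 177.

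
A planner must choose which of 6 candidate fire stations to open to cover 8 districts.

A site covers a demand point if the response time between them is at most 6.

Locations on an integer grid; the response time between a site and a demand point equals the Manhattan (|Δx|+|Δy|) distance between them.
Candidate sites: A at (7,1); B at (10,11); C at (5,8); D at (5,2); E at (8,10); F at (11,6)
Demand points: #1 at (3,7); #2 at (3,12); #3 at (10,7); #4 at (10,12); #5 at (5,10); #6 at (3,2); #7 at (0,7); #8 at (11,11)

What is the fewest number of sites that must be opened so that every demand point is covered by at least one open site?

3

Coverage sets (demand points within 6 of each site):
  A: {#6}
  B: {#3, #4, #5, #8}
  C: {#1, #2, #3, #5, #7}
  D: {#6}
  E: {#3, #4, #5, #8}
  F: {#3, #8}
No 2 sites suffice: every size-2 union leaves at least one demand point uncovered.
But {A, B, C} covers everything, so the minimum is 3.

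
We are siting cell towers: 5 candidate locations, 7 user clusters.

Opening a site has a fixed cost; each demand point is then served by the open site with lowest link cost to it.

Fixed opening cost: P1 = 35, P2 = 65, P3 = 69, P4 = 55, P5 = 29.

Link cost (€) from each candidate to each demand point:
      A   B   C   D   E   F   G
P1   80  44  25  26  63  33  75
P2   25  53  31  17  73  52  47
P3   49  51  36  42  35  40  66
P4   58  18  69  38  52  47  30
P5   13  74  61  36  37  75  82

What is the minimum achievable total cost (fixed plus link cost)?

301

Open {P1, P4, P5}: assign each demand point to its cheapest open site.
  A→P5 13, B→P4 18, C→P1 25, D→P1 26, E→P5 37, F→P1 33, G→P4 30
  link cost 182, fixed 119 → total 301.
Compare {P1, P5}: link cost 253 + fixed 64 = 317.
Compare {P4, P5}: link cost 242 + fixed 84 = 326.
Compare {P1, P4}: link cost 242 + fixed 90 = 332.
All other subsets cost ≥ 317. Minimum total cost: 301.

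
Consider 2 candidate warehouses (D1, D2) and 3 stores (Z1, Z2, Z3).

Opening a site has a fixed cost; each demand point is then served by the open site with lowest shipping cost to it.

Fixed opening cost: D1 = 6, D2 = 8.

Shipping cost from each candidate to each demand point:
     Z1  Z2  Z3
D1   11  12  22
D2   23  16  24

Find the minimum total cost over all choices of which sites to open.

Open {D1}: assign each demand point to its cheapest open site.
  Z1→D1 11, Z2→D1 12, Z3→D1 22
  shipping cost 45, fixed 6 → total 51.
Compare {D1, D2}: shipping cost 45 + fixed 14 = 59.
Compare {D2}: shipping cost 63 + fixed 8 = 71.

51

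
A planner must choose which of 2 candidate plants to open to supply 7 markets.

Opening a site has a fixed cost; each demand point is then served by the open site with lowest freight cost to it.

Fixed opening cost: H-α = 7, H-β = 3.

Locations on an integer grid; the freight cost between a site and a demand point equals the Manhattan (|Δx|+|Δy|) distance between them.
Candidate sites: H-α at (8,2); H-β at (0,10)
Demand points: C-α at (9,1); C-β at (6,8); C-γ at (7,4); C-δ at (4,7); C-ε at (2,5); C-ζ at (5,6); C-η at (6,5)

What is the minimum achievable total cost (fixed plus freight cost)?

49

Open {H-α, H-β}: assign each demand point to its cheapest open site.
  C-α→H-α 2, C-β→H-α 8, C-γ→H-α 3, C-δ→H-β 7, C-ε→H-β 7, C-ζ→H-α 7, C-η→H-α 5
  freight cost 39, fixed 10 → total 49.
Compare {H-α}: freight cost 43 + fixed 7 = 50.
Compare {H-β}: freight cost 73 + fixed 3 = 76.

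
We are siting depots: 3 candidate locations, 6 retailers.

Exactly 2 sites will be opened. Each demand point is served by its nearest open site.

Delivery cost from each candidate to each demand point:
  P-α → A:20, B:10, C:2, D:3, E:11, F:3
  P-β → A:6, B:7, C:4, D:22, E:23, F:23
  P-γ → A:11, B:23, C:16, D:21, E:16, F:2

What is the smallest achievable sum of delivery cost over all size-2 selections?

Open {P-α, P-β}.
  A→P-β 6, B→P-β 7, C→P-α 2, D→P-α 3, E→P-α 11, F→P-α 3  ⇒ total 32.
Compare {P-α, P-γ}: total 39.
Compare {P-β, P-γ}: total 56.

32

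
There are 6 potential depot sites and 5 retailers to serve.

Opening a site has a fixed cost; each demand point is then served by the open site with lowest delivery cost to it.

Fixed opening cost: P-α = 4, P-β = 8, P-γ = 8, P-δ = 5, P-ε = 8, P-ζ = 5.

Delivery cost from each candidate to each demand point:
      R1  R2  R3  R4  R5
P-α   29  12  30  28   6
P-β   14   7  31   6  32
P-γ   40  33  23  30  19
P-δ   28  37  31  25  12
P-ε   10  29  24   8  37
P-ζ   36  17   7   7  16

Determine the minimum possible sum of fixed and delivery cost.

Open {P-α, P-β, P-ζ}: assign each demand point to its cheapest open site.
  R1→P-β 14, R2→P-β 7, R3→P-ζ 7, R4→P-β 6, R5→P-α 6
  delivery cost 40, fixed 17 → total 57.
Compare {P-α, P-ε, P-ζ}: delivery cost 42 + fixed 17 = 59.
Compare {P-α, P-β, P-ε, P-ζ}: delivery cost 36 + fixed 25 = 61.
Compare {P-α, P-β, P-δ, P-ζ}: delivery cost 40 + fixed 22 = 62.
All other subsets cost ≥ 59. Minimum total cost: 57.

57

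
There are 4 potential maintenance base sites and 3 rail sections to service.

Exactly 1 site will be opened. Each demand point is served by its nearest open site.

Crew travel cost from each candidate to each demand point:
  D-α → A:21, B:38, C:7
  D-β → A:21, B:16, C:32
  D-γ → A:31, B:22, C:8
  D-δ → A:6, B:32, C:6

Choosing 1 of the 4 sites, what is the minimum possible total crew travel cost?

Open {D-δ}.
  A→D-δ 6, B→D-δ 32, C→D-δ 6  ⇒ total 44.
Compare {D-γ}: total 61.
Compare {D-α}: total 66.
No size-1 selection does better; minimum is 44.

44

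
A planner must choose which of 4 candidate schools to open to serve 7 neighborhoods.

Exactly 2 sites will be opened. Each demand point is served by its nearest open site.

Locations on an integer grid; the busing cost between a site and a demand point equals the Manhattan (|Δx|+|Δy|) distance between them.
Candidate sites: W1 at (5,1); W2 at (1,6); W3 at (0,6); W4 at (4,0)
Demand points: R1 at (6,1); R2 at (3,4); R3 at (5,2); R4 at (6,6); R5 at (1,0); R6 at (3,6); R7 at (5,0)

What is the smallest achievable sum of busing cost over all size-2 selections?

19

Open {W1, W2}.
  R1→W1 1, R2→W2 4, R3→W1 1, R4→W2 5, R5→W1 5, R6→W2 2, R7→W1 1  ⇒ total 19.
Compare {W2, W4}: total 21.
Compare {W1, W3}: total 22.
No size-2 selection does better; minimum is 19.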